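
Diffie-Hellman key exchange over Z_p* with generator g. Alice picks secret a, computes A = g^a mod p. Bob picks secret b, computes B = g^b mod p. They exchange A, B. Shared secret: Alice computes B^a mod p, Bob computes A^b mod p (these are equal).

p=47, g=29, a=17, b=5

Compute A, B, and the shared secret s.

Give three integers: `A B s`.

Answer: 44 20 39

Derivation:
A = 29^17 mod 47  (bits of 17 = 10001)
  bit 0 = 1: r = r^2 * 29 mod 47 = 1^2 * 29 = 1*29 = 29
  bit 1 = 0: r = r^2 mod 47 = 29^2 = 42
  bit 2 = 0: r = r^2 mod 47 = 42^2 = 25
  bit 3 = 0: r = r^2 mod 47 = 25^2 = 14
  bit 4 = 1: r = r^2 * 29 mod 47 = 14^2 * 29 = 8*29 = 44
  -> A = 44
B = 29^5 mod 47  (bits of 5 = 101)
  bit 0 = 1: r = r^2 * 29 mod 47 = 1^2 * 29 = 1*29 = 29
  bit 1 = 0: r = r^2 mod 47 = 29^2 = 42
  bit 2 = 1: r = r^2 * 29 mod 47 = 42^2 * 29 = 25*29 = 20
  -> B = 20
s = B^a = 20^17 mod 47  (bits of 17 = 10001)
  bit 0 = 1: r = r^2 * 20 mod 47 = 1^2 * 20 = 1*20 = 20
  bit 1 = 0: r = r^2 mod 47 = 20^2 = 24
  bit 2 = 0: r = r^2 mod 47 = 24^2 = 12
  bit 3 = 0: r = r^2 mod 47 = 12^2 = 3
  bit 4 = 1: r = r^2 * 20 mod 47 = 3^2 * 20 = 9*20 = 39
  -> s = B^a = 39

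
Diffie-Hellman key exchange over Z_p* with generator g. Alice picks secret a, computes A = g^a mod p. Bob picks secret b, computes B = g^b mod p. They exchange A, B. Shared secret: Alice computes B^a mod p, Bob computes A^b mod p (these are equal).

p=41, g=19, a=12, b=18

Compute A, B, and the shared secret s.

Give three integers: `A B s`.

A = 19^12 mod 41  (bits of 12 = 1100)
  bit 0 = 1: r = r^2 * 19 mod 41 = 1^2 * 19 = 1*19 = 19
  bit 1 = 1: r = r^2 * 19 mod 41 = 19^2 * 19 = 33*19 = 12
  bit 2 = 0: r = r^2 mod 41 = 12^2 = 21
  bit 3 = 0: r = r^2 mod 41 = 21^2 = 31
  -> A = 31
B = 19^18 mod 41  (bits of 18 = 10010)
  bit 0 = 1: r = r^2 * 19 mod 41 = 1^2 * 19 = 1*19 = 19
  bit 1 = 0: r = r^2 mod 41 = 19^2 = 33
  bit 2 = 0: r = r^2 mod 41 = 33^2 = 23
  bit 3 = 1: r = r^2 * 19 mod 41 = 23^2 * 19 = 37*19 = 6
  bit 4 = 0: r = r^2 mod 41 = 6^2 = 36
  -> B = 36
s = B^a = 36^12 mod 41  (bits of 12 = 1100)
  bit 0 = 1: r = r^2 * 36 mod 41 = 1^2 * 36 = 1*36 = 36
  bit 1 = 1: r = r^2 * 36 mod 41 = 36^2 * 36 = 25*36 = 39
  bit 2 = 0: r = r^2 mod 41 = 39^2 = 4
  bit 3 = 0: r = r^2 mod 41 = 4^2 = 16
  -> s = B^a = 16

Answer: 31 36 16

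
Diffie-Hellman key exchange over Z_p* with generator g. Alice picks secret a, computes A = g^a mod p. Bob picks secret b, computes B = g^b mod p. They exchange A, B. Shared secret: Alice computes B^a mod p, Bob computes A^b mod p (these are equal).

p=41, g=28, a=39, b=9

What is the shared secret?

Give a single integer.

Answer: 35

Derivation:
A = 28^39 mod 41  (bits of 39 = 100111)
  bit 0 = 1: r = r^2 * 28 mod 41 = 1^2 * 28 = 1*28 = 28
  bit 1 = 0: r = r^2 mod 41 = 28^2 = 5
  bit 2 = 0: r = r^2 mod 41 = 5^2 = 25
  bit 3 = 1: r = r^2 * 28 mod 41 = 25^2 * 28 = 10*28 = 34
  bit 4 = 1: r = r^2 * 28 mod 41 = 34^2 * 28 = 8*28 = 19
  bit 5 = 1: r = r^2 * 28 mod 41 = 19^2 * 28 = 33*28 = 22
  -> A = 22
B = 28^9 mod 41  (bits of 9 = 1001)
  bit 0 = 1: r = r^2 * 28 mod 41 = 1^2 * 28 = 1*28 = 28
  bit 1 = 0: r = r^2 mod 41 = 28^2 = 5
  bit 2 = 0: r = r^2 mod 41 = 5^2 = 25
  bit 3 = 1: r = r^2 * 28 mod 41 = 25^2 * 28 = 10*28 = 34
  -> B = 34
s = B^a = 34^39 mod 41  (bits of 39 = 100111)
  bit 0 = 1: r = r^2 * 34 mod 41 = 1^2 * 34 = 1*34 = 34
  bit 1 = 0: r = r^2 mod 41 = 34^2 = 8
  bit 2 = 0: r = r^2 mod 41 = 8^2 = 23
  bit 3 = 1: r = r^2 * 34 mod 41 = 23^2 * 34 = 37*34 = 28
  bit 4 = 1: r = r^2 * 34 mod 41 = 28^2 * 34 = 5*34 = 6
  bit 5 = 1: r = r^2 * 34 mod 41 = 6^2 * 34 = 36*34 = 35
  -> s = B^a = 35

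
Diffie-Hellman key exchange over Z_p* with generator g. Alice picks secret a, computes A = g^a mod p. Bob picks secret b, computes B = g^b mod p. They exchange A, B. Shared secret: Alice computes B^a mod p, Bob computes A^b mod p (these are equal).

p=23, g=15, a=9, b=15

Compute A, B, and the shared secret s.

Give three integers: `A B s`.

Answer: 14 21 17

Derivation:
A = 15^9 mod 23  (bits of 9 = 1001)
  bit 0 = 1: r = r^2 * 15 mod 23 = 1^2 * 15 = 1*15 = 15
  bit 1 = 0: r = r^2 mod 23 = 15^2 = 18
  bit 2 = 0: r = r^2 mod 23 = 18^2 = 2
  bit 3 = 1: r = r^2 * 15 mod 23 = 2^2 * 15 = 4*15 = 14
  -> A = 14
B = 15^15 mod 23  (bits of 15 = 1111)
  bit 0 = 1: r = r^2 * 15 mod 23 = 1^2 * 15 = 1*15 = 15
  bit 1 = 1: r = r^2 * 15 mod 23 = 15^2 * 15 = 18*15 = 17
  bit 2 = 1: r = r^2 * 15 mod 23 = 17^2 * 15 = 13*15 = 11
  bit 3 = 1: r = r^2 * 15 mod 23 = 11^2 * 15 = 6*15 = 21
  -> B = 21
s = B^a = 21^9 mod 23  (bits of 9 = 1001)
  bit 0 = 1: r = r^2 * 21 mod 23 = 1^2 * 21 = 1*21 = 21
  bit 1 = 0: r = r^2 mod 23 = 21^2 = 4
  bit 2 = 0: r = r^2 mod 23 = 4^2 = 16
  bit 3 = 1: r = r^2 * 21 mod 23 = 16^2 * 21 = 3*21 = 17
  -> s = B^a = 17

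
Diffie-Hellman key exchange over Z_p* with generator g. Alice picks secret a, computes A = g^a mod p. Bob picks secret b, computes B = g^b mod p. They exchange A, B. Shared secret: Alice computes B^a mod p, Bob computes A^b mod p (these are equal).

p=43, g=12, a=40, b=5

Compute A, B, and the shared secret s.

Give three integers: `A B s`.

Answer: 23 34 17

Derivation:
A = 12^40 mod 43  (bits of 40 = 101000)
  bit 0 = 1: r = r^2 * 12 mod 43 = 1^2 * 12 = 1*12 = 12
  bit 1 = 0: r = r^2 mod 43 = 12^2 = 15
  bit 2 = 1: r = r^2 * 12 mod 43 = 15^2 * 12 = 10*12 = 34
  bit 3 = 0: r = r^2 mod 43 = 34^2 = 38
  bit 4 = 0: r = r^2 mod 43 = 38^2 = 25
  bit 5 = 0: r = r^2 mod 43 = 25^2 = 23
  -> A = 23
B = 12^5 mod 43  (bits of 5 = 101)
  bit 0 = 1: r = r^2 * 12 mod 43 = 1^2 * 12 = 1*12 = 12
  bit 1 = 0: r = r^2 mod 43 = 12^2 = 15
  bit 2 = 1: r = r^2 * 12 mod 43 = 15^2 * 12 = 10*12 = 34
  -> B = 34
s = B^a = 34^40 mod 43  (bits of 40 = 101000)
  bit 0 = 1: r = r^2 * 34 mod 43 = 1^2 * 34 = 1*34 = 34
  bit 1 = 0: r = r^2 mod 43 = 34^2 = 38
  bit 2 = 1: r = r^2 * 34 mod 43 = 38^2 * 34 = 25*34 = 33
  bit 3 = 0: r = r^2 mod 43 = 33^2 = 14
  bit 4 = 0: r = r^2 mod 43 = 14^2 = 24
  bit 5 = 0: r = r^2 mod 43 = 24^2 = 17
  -> s = B^a = 17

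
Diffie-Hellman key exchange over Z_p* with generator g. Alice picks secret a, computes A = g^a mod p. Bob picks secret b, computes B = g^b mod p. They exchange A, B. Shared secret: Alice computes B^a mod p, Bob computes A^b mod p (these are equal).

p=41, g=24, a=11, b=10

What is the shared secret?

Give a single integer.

A = 24^11 mod 41  (bits of 11 = 1011)
  bit 0 = 1: r = r^2 * 24 mod 41 = 1^2 * 24 = 1*24 = 24
  bit 1 = 0: r = r^2 mod 41 = 24^2 = 2
  bit 2 = 1: r = r^2 * 24 mod 41 = 2^2 * 24 = 4*24 = 14
  bit 3 = 1: r = r^2 * 24 mod 41 = 14^2 * 24 = 32*24 = 30
  -> A = 30
B = 24^10 mod 41  (bits of 10 = 1010)
  bit 0 = 1: r = r^2 * 24 mod 41 = 1^2 * 24 = 1*24 = 24
  bit 1 = 0: r = r^2 mod 41 = 24^2 = 2
  bit 2 = 1: r = r^2 * 24 mod 41 = 2^2 * 24 = 4*24 = 14
  bit 3 = 0: r = r^2 mod 41 = 14^2 = 32
  -> B = 32
s = B^a = 32^11 mod 41  (bits of 11 = 1011)
  bit 0 = 1: r = r^2 * 32 mod 41 = 1^2 * 32 = 1*32 = 32
  bit 1 = 0: r = r^2 mod 41 = 32^2 = 40
  bit 2 = 1: r = r^2 * 32 mod 41 = 40^2 * 32 = 1*32 = 32
  bit 3 = 1: r = r^2 * 32 mod 41 = 32^2 * 32 = 40*32 = 9
  -> s = B^a = 9

Answer: 9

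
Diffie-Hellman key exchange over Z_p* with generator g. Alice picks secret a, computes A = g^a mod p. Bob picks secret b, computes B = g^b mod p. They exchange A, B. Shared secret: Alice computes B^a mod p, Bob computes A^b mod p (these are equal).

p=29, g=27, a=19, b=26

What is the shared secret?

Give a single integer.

A = 27^19 mod 29  (bits of 19 = 10011)
  bit 0 = 1: r = r^2 * 27 mod 29 = 1^2 * 27 = 1*27 = 27
  bit 1 = 0: r = r^2 mod 29 = 27^2 = 4
  bit 2 = 0: r = r^2 mod 29 = 4^2 = 16
  bit 3 = 1: r = r^2 * 27 mod 29 = 16^2 * 27 = 24*27 = 10
  bit 4 = 1: r = r^2 * 27 mod 29 = 10^2 * 27 = 13*27 = 3
  -> A = 3
B = 27^26 mod 29  (bits of 26 = 11010)
  bit 0 = 1: r = r^2 * 27 mod 29 = 1^2 * 27 = 1*27 = 27
  bit 1 = 1: r = r^2 * 27 mod 29 = 27^2 * 27 = 4*27 = 21
  bit 2 = 0: r = r^2 mod 29 = 21^2 = 6
  bit 3 = 1: r = r^2 * 27 mod 29 = 6^2 * 27 = 7*27 = 15
  bit 4 = 0: r = r^2 mod 29 = 15^2 = 22
  -> B = 22
s = B^a = 22^19 mod 29  (bits of 19 = 10011)
  bit 0 = 1: r = r^2 * 22 mod 29 = 1^2 * 22 = 1*22 = 22
  bit 1 = 0: r = r^2 mod 29 = 22^2 = 20
  bit 2 = 0: r = r^2 mod 29 = 20^2 = 23
  bit 3 = 1: r = r^2 * 22 mod 29 = 23^2 * 22 = 7*22 = 9
  bit 4 = 1: r = r^2 * 22 mod 29 = 9^2 * 22 = 23*22 = 13
  -> s = B^a = 13

Answer: 13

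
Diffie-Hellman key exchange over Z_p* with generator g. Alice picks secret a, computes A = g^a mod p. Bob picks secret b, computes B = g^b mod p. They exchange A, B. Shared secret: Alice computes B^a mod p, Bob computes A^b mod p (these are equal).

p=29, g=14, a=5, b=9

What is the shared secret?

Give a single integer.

Answer: 11

Derivation:
A = 14^5 mod 29  (bits of 5 = 101)
  bit 0 = 1: r = r^2 * 14 mod 29 = 1^2 * 14 = 1*14 = 14
  bit 1 = 0: r = r^2 mod 29 = 14^2 = 22
  bit 2 = 1: r = r^2 * 14 mod 29 = 22^2 * 14 = 20*14 = 19
  -> A = 19
B = 14^9 mod 29  (bits of 9 = 1001)
  bit 0 = 1: r = r^2 * 14 mod 29 = 1^2 * 14 = 1*14 = 14
  bit 1 = 0: r = r^2 mod 29 = 14^2 = 22
  bit 2 = 0: r = r^2 mod 29 = 22^2 = 20
  bit 3 = 1: r = r^2 * 14 mod 29 = 20^2 * 14 = 23*14 = 3
  -> B = 3
s = B^a = 3^5 mod 29  (bits of 5 = 101)
  bit 0 = 1: r = r^2 * 3 mod 29 = 1^2 * 3 = 1*3 = 3
  bit 1 = 0: r = r^2 mod 29 = 3^2 = 9
  bit 2 = 1: r = r^2 * 3 mod 29 = 9^2 * 3 = 23*3 = 11
  -> s = B^a = 11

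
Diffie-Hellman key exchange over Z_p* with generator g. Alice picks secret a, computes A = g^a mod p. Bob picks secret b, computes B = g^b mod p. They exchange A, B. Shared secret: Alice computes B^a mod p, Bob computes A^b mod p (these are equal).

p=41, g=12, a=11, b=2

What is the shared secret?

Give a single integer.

A = 12^11 mod 41  (bits of 11 = 1011)
  bit 0 = 1: r = r^2 * 12 mod 41 = 1^2 * 12 = 1*12 = 12
  bit 1 = 0: r = r^2 mod 41 = 12^2 = 21
  bit 2 = 1: r = r^2 * 12 mod 41 = 21^2 * 12 = 31*12 = 3
  bit 3 = 1: r = r^2 * 12 mod 41 = 3^2 * 12 = 9*12 = 26
  -> A = 26
B = 12^2 mod 41  (bits of 2 = 10)
  bit 0 = 1: r = r^2 * 12 mod 41 = 1^2 * 12 = 1*12 = 12
  bit 1 = 0: r = r^2 mod 41 = 12^2 = 21
  -> B = 21
s = B^a = 21^11 mod 41  (bits of 11 = 1011)
  bit 0 = 1: r = r^2 * 21 mod 41 = 1^2 * 21 = 1*21 = 21
  bit 1 = 0: r = r^2 mod 41 = 21^2 = 31
  bit 2 = 1: r = r^2 * 21 mod 41 = 31^2 * 21 = 18*21 = 9
  bit 3 = 1: r = r^2 * 21 mod 41 = 9^2 * 21 = 40*21 = 20
  -> s = B^a = 20

Answer: 20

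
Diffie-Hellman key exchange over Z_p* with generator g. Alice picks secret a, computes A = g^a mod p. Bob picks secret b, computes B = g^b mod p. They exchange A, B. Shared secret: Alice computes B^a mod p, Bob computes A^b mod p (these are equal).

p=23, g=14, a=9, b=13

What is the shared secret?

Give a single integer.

A = 14^9 mod 23  (bits of 9 = 1001)
  bit 0 = 1: r = r^2 * 14 mod 23 = 1^2 * 14 = 1*14 = 14
  bit 1 = 0: r = r^2 mod 23 = 14^2 = 12
  bit 2 = 0: r = r^2 mod 23 = 12^2 = 6
  bit 3 = 1: r = r^2 * 14 mod 23 = 6^2 * 14 = 13*14 = 21
  -> A = 21
B = 14^13 mod 23  (bits of 13 = 1101)
  bit 0 = 1: r = r^2 * 14 mod 23 = 1^2 * 14 = 1*14 = 14
  bit 1 = 1: r = r^2 * 14 mod 23 = 14^2 * 14 = 12*14 = 7
  bit 2 = 0: r = r^2 mod 23 = 7^2 = 3
  bit 3 = 1: r = r^2 * 14 mod 23 = 3^2 * 14 = 9*14 = 11
  -> B = 11
s = B^a = 11^9 mod 23  (bits of 9 = 1001)
  bit 0 = 1: r = r^2 * 11 mod 23 = 1^2 * 11 = 1*11 = 11
  bit 1 = 0: r = r^2 mod 23 = 11^2 = 6
  bit 2 = 0: r = r^2 mod 23 = 6^2 = 13
  bit 3 = 1: r = r^2 * 11 mod 23 = 13^2 * 11 = 8*11 = 19
  -> s = B^a = 19

Answer: 19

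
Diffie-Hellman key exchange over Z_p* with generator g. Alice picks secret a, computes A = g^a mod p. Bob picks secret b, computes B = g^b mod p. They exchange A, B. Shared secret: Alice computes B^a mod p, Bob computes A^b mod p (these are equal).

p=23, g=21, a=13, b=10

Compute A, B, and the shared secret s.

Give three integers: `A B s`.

A = 21^13 mod 23  (bits of 13 = 1101)
  bit 0 = 1: r = r^2 * 21 mod 23 = 1^2 * 21 = 1*21 = 21
  bit 1 = 1: r = r^2 * 21 mod 23 = 21^2 * 21 = 4*21 = 15
  bit 2 = 0: r = r^2 mod 23 = 15^2 = 18
  bit 3 = 1: r = r^2 * 21 mod 23 = 18^2 * 21 = 2*21 = 19
  -> A = 19
B = 21^10 mod 23  (bits of 10 = 1010)
  bit 0 = 1: r = r^2 * 21 mod 23 = 1^2 * 21 = 1*21 = 21
  bit 1 = 0: r = r^2 mod 23 = 21^2 = 4
  bit 2 = 1: r = r^2 * 21 mod 23 = 4^2 * 21 = 16*21 = 14
  bit 3 = 0: r = r^2 mod 23 = 14^2 = 12
  -> B = 12
s = B^a = 12^13 mod 23  (bits of 13 = 1101)
  bit 0 = 1: r = r^2 * 12 mod 23 = 1^2 * 12 = 1*12 = 12
  bit 1 = 1: r = r^2 * 12 mod 23 = 12^2 * 12 = 6*12 = 3
  bit 2 = 0: r = r^2 mod 23 = 3^2 = 9
  bit 3 = 1: r = r^2 * 12 mod 23 = 9^2 * 12 = 12*12 = 6
  -> s = B^a = 6

Answer: 19 12 6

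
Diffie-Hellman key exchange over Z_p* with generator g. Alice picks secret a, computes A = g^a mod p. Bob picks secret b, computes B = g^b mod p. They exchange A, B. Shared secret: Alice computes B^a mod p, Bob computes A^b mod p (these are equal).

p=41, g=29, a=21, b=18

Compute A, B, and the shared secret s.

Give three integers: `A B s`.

Answer: 12 39 39

Derivation:
A = 29^21 mod 41  (bits of 21 = 10101)
  bit 0 = 1: r = r^2 * 29 mod 41 = 1^2 * 29 = 1*29 = 29
  bit 1 = 0: r = r^2 mod 41 = 29^2 = 21
  bit 2 = 1: r = r^2 * 29 mod 41 = 21^2 * 29 = 31*29 = 38
  bit 3 = 0: r = r^2 mod 41 = 38^2 = 9
  bit 4 = 1: r = r^2 * 29 mod 41 = 9^2 * 29 = 40*29 = 12
  -> A = 12
B = 29^18 mod 41  (bits of 18 = 10010)
  bit 0 = 1: r = r^2 * 29 mod 41 = 1^2 * 29 = 1*29 = 29
  bit 1 = 0: r = r^2 mod 41 = 29^2 = 21
  bit 2 = 0: r = r^2 mod 41 = 21^2 = 31
  bit 3 = 1: r = r^2 * 29 mod 41 = 31^2 * 29 = 18*29 = 30
  bit 4 = 0: r = r^2 mod 41 = 30^2 = 39
  -> B = 39
s = B^a = 39^21 mod 41  (bits of 21 = 10101)
  bit 0 = 1: r = r^2 * 39 mod 41 = 1^2 * 39 = 1*39 = 39
  bit 1 = 0: r = r^2 mod 41 = 39^2 = 4
  bit 2 = 1: r = r^2 * 39 mod 41 = 4^2 * 39 = 16*39 = 9
  bit 3 = 0: r = r^2 mod 41 = 9^2 = 40
  bit 4 = 1: r = r^2 * 39 mod 41 = 40^2 * 39 = 1*39 = 39
  -> s = B^a = 39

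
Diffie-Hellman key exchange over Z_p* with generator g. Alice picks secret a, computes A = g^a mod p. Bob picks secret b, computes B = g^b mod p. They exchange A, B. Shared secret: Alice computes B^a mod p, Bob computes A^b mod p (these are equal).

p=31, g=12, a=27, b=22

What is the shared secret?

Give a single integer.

Answer: 16

Derivation:
A = 12^27 mod 31  (bits of 27 = 11011)
  bit 0 = 1: r = r^2 * 12 mod 31 = 1^2 * 12 = 1*12 = 12
  bit 1 = 1: r = r^2 * 12 mod 31 = 12^2 * 12 = 20*12 = 23
  bit 2 = 0: r = r^2 mod 31 = 23^2 = 2
  bit 3 = 1: r = r^2 * 12 mod 31 = 2^2 * 12 = 4*12 = 17
  bit 4 = 1: r = r^2 * 12 mod 31 = 17^2 * 12 = 10*12 = 27
  -> A = 27
B = 12^22 mod 31  (bits of 22 = 10110)
  bit 0 = 1: r = r^2 * 12 mod 31 = 1^2 * 12 = 1*12 = 12
  bit 1 = 0: r = r^2 mod 31 = 12^2 = 20
  bit 2 = 1: r = r^2 * 12 mod 31 = 20^2 * 12 = 28*12 = 26
  bit 3 = 1: r = r^2 * 12 mod 31 = 26^2 * 12 = 25*12 = 21
  bit 4 = 0: r = r^2 mod 31 = 21^2 = 7
  -> B = 7
s = B^a = 7^27 mod 31  (bits of 27 = 11011)
  bit 0 = 1: r = r^2 * 7 mod 31 = 1^2 * 7 = 1*7 = 7
  bit 1 = 1: r = r^2 * 7 mod 31 = 7^2 * 7 = 18*7 = 2
  bit 2 = 0: r = r^2 mod 31 = 2^2 = 4
  bit 3 = 1: r = r^2 * 7 mod 31 = 4^2 * 7 = 16*7 = 19
  bit 4 = 1: r = r^2 * 7 mod 31 = 19^2 * 7 = 20*7 = 16
  -> s = B^a = 16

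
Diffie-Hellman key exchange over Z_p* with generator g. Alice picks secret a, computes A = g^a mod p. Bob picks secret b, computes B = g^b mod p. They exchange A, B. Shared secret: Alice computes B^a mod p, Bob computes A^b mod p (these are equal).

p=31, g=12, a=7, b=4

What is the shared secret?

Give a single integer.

Answer: 14

Derivation:
A = 12^7 mod 31  (bits of 7 = 111)
  bit 0 = 1: r = r^2 * 12 mod 31 = 1^2 * 12 = 1*12 = 12
  bit 1 = 1: r = r^2 * 12 mod 31 = 12^2 * 12 = 20*12 = 23
  bit 2 = 1: r = r^2 * 12 mod 31 = 23^2 * 12 = 2*12 = 24
  -> A = 24
B = 12^4 mod 31  (bits of 4 = 100)
  bit 0 = 1: r = r^2 * 12 mod 31 = 1^2 * 12 = 1*12 = 12
  bit 1 = 0: r = r^2 mod 31 = 12^2 = 20
  bit 2 = 0: r = r^2 mod 31 = 20^2 = 28
  -> B = 28
s = B^a = 28^7 mod 31  (bits of 7 = 111)
  bit 0 = 1: r = r^2 * 28 mod 31 = 1^2 * 28 = 1*28 = 28
  bit 1 = 1: r = r^2 * 28 mod 31 = 28^2 * 28 = 9*28 = 4
  bit 2 = 1: r = r^2 * 28 mod 31 = 4^2 * 28 = 16*28 = 14
  -> s = B^a = 14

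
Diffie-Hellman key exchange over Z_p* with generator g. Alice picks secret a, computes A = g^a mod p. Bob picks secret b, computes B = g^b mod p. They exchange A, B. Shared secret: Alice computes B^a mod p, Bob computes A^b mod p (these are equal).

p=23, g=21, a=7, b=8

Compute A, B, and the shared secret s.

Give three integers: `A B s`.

A = 21^7 mod 23  (bits of 7 = 111)
  bit 0 = 1: r = r^2 * 21 mod 23 = 1^2 * 21 = 1*21 = 21
  bit 1 = 1: r = r^2 * 21 mod 23 = 21^2 * 21 = 4*21 = 15
  bit 2 = 1: r = r^2 * 21 mod 23 = 15^2 * 21 = 18*21 = 10
  -> A = 10
B = 21^8 mod 23  (bits of 8 = 1000)
  bit 0 = 1: r = r^2 * 21 mod 23 = 1^2 * 21 = 1*21 = 21
  bit 1 = 0: r = r^2 mod 23 = 21^2 = 4
  bit 2 = 0: r = r^2 mod 23 = 4^2 = 16
  bit 3 = 0: r = r^2 mod 23 = 16^2 = 3
  -> B = 3
s = B^a = 3^7 mod 23  (bits of 7 = 111)
  bit 0 = 1: r = r^2 * 3 mod 23 = 1^2 * 3 = 1*3 = 3
  bit 1 = 1: r = r^2 * 3 mod 23 = 3^2 * 3 = 9*3 = 4
  bit 2 = 1: r = r^2 * 3 mod 23 = 4^2 * 3 = 16*3 = 2
  -> s = B^a = 2

Answer: 10 3 2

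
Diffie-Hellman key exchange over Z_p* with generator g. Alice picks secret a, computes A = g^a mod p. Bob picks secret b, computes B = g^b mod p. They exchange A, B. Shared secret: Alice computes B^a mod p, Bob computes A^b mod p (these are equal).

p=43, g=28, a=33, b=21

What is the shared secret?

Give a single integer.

A = 28^33 mod 43  (bits of 33 = 100001)
  bit 0 = 1: r = r^2 * 28 mod 43 = 1^2 * 28 = 1*28 = 28
  bit 1 = 0: r = r^2 mod 43 = 28^2 = 10
  bit 2 = 0: r = r^2 mod 43 = 10^2 = 14
  bit 3 = 0: r = r^2 mod 43 = 14^2 = 24
  bit 4 = 0: r = r^2 mod 43 = 24^2 = 17
  bit 5 = 1: r = r^2 * 28 mod 43 = 17^2 * 28 = 31*28 = 8
  -> A = 8
B = 28^21 mod 43  (bits of 21 = 10101)
  bit 0 = 1: r = r^2 * 28 mod 43 = 1^2 * 28 = 1*28 = 28
  bit 1 = 0: r = r^2 mod 43 = 28^2 = 10
  bit 2 = 1: r = r^2 * 28 mod 43 = 10^2 * 28 = 14*28 = 5
  bit 3 = 0: r = r^2 mod 43 = 5^2 = 25
  bit 4 = 1: r = r^2 * 28 mod 43 = 25^2 * 28 = 23*28 = 42
  -> B = 42
s = B^a = 42^33 mod 43  (bits of 33 = 100001)
  bit 0 = 1: r = r^2 * 42 mod 43 = 1^2 * 42 = 1*42 = 42
  bit 1 = 0: r = r^2 mod 43 = 42^2 = 1
  bit 2 = 0: r = r^2 mod 43 = 1^2 = 1
  bit 3 = 0: r = r^2 mod 43 = 1^2 = 1
  bit 4 = 0: r = r^2 mod 43 = 1^2 = 1
  bit 5 = 1: r = r^2 * 42 mod 43 = 1^2 * 42 = 1*42 = 42
  -> s = B^a = 42

Answer: 42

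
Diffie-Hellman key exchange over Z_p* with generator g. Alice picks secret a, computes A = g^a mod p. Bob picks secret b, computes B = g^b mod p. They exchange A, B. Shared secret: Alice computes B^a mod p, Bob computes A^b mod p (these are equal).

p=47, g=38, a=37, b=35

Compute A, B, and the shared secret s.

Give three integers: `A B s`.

A = 38^37 mod 47  (bits of 37 = 100101)
  bit 0 = 1: r = r^2 * 38 mod 47 = 1^2 * 38 = 1*38 = 38
  bit 1 = 0: r = r^2 mod 47 = 38^2 = 34
  bit 2 = 0: r = r^2 mod 47 = 34^2 = 28
  bit 3 = 1: r = r^2 * 38 mod 47 = 28^2 * 38 = 32*38 = 41
  bit 4 = 0: r = r^2 mod 47 = 41^2 = 36
  bit 5 = 1: r = r^2 * 38 mod 47 = 36^2 * 38 = 27*38 = 39
  -> A = 39
B = 38^35 mod 47  (bits of 35 = 100011)
  bit 0 = 1: r = r^2 * 38 mod 47 = 1^2 * 38 = 1*38 = 38
  bit 1 = 0: r = r^2 mod 47 = 38^2 = 34
  bit 2 = 0: r = r^2 mod 47 = 34^2 = 28
  bit 3 = 0: r = r^2 mod 47 = 28^2 = 32
  bit 4 = 1: r = r^2 * 38 mod 47 = 32^2 * 38 = 37*38 = 43
  bit 5 = 1: r = r^2 * 38 mod 47 = 43^2 * 38 = 16*38 = 44
  -> B = 44
s = B^a = 44^37 mod 47  (bits of 37 = 100101)
  bit 0 = 1: r = r^2 * 44 mod 47 = 1^2 * 44 = 1*44 = 44
  bit 1 = 0: r = r^2 mod 47 = 44^2 = 9
  bit 2 = 0: r = r^2 mod 47 = 9^2 = 34
  bit 3 = 1: r = r^2 * 44 mod 47 = 34^2 * 44 = 28*44 = 10
  bit 4 = 0: r = r^2 mod 47 = 10^2 = 6
  bit 5 = 1: r = r^2 * 44 mod 47 = 6^2 * 44 = 36*44 = 33
  -> s = B^a = 33

Answer: 39 44 33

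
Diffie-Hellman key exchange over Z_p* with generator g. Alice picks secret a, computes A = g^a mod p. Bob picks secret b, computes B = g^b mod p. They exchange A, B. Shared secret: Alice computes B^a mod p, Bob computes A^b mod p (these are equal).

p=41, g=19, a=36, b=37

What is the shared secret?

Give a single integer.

Answer: 31

Derivation:
A = 19^36 mod 41  (bits of 36 = 100100)
  bit 0 = 1: r = r^2 * 19 mod 41 = 1^2 * 19 = 1*19 = 19
  bit 1 = 0: r = r^2 mod 41 = 19^2 = 33
  bit 2 = 0: r = r^2 mod 41 = 33^2 = 23
  bit 3 = 1: r = r^2 * 19 mod 41 = 23^2 * 19 = 37*19 = 6
  bit 4 = 0: r = r^2 mod 41 = 6^2 = 36
  bit 5 = 0: r = r^2 mod 41 = 36^2 = 25
  -> A = 25
B = 19^37 mod 41  (bits of 37 = 100101)
  bit 0 = 1: r = r^2 * 19 mod 41 = 1^2 * 19 = 1*19 = 19
  bit 1 = 0: r = r^2 mod 41 = 19^2 = 33
  bit 2 = 0: r = r^2 mod 41 = 33^2 = 23
  bit 3 = 1: r = r^2 * 19 mod 41 = 23^2 * 19 = 37*19 = 6
  bit 4 = 0: r = r^2 mod 41 = 6^2 = 36
  bit 5 = 1: r = r^2 * 19 mod 41 = 36^2 * 19 = 25*19 = 24
  -> B = 24
s = B^a = 24^36 mod 41  (bits of 36 = 100100)
  bit 0 = 1: r = r^2 * 24 mod 41 = 1^2 * 24 = 1*24 = 24
  bit 1 = 0: r = r^2 mod 41 = 24^2 = 2
  bit 2 = 0: r = r^2 mod 41 = 2^2 = 4
  bit 3 = 1: r = r^2 * 24 mod 41 = 4^2 * 24 = 16*24 = 15
  bit 4 = 0: r = r^2 mod 41 = 15^2 = 20
  bit 5 = 0: r = r^2 mod 41 = 20^2 = 31
  -> s = B^a = 31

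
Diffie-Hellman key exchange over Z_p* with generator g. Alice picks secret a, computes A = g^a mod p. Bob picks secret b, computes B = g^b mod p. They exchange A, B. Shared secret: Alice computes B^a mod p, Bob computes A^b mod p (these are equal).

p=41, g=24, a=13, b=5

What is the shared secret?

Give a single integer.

A = 24^13 mod 41  (bits of 13 = 1101)
  bit 0 = 1: r = r^2 * 24 mod 41 = 1^2 * 24 = 1*24 = 24
  bit 1 = 1: r = r^2 * 24 mod 41 = 24^2 * 24 = 2*24 = 7
  bit 2 = 0: r = r^2 mod 41 = 7^2 = 8
  bit 3 = 1: r = r^2 * 24 mod 41 = 8^2 * 24 = 23*24 = 19
  -> A = 19
B = 24^5 mod 41  (bits of 5 = 101)
  bit 0 = 1: r = r^2 * 24 mod 41 = 1^2 * 24 = 1*24 = 24
  bit 1 = 0: r = r^2 mod 41 = 24^2 = 2
  bit 2 = 1: r = r^2 * 24 mod 41 = 2^2 * 24 = 4*24 = 14
  -> B = 14
s = B^a = 14^13 mod 41  (bits of 13 = 1101)
  bit 0 = 1: r = r^2 * 14 mod 41 = 1^2 * 14 = 1*14 = 14
  bit 1 = 1: r = r^2 * 14 mod 41 = 14^2 * 14 = 32*14 = 38
  bit 2 = 0: r = r^2 mod 41 = 38^2 = 9
  bit 3 = 1: r = r^2 * 14 mod 41 = 9^2 * 14 = 40*14 = 27
  -> s = B^a = 27

Answer: 27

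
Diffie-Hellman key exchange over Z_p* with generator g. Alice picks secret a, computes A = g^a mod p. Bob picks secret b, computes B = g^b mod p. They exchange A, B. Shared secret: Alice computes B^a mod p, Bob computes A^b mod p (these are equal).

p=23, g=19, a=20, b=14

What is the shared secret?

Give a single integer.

A = 19^20 mod 23  (bits of 20 = 10100)
  bit 0 = 1: r = r^2 * 19 mod 23 = 1^2 * 19 = 1*19 = 19
  bit 1 = 0: r = r^2 mod 23 = 19^2 = 16
  bit 2 = 1: r = r^2 * 19 mod 23 = 16^2 * 19 = 3*19 = 11
  bit 3 = 0: r = r^2 mod 23 = 11^2 = 6
  bit 4 = 0: r = r^2 mod 23 = 6^2 = 13
  -> A = 13
B = 19^14 mod 23  (bits of 14 = 1110)
  bit 0 = 1: r = r^2 * 19 mod 23 = 1^2 * 19 = 1*19 = 19
  bit 1 = 1: r = r^2 * 19 mod 23 = 19^2 * 19 = 16*19 = 5
  bit 2 = 1: r = r^2 * 19 mod 23 = 5^2 * 19 = 2*19 = 15
  bit 3 = 0: r = r^2 mod 23 = 15^2 = 18
  -> B = 18
s = B^a = 18^20 mod 23  (bits of 20 = 10100)
  bit 0 = 1: r = r^2 * 18 mod 23 = 1^2 * 18 = 1*18 = 18
  bit 1 = 0: r = r^2 mod 23 = 18^2 = 2
  bit 2 = 1: r = r^2 * 18 mod 23 = 2^2 * 18 = 4*18 = 3
  bit 3 = 0: r = r^2 mod 23 = 3^2 = 9
  bit 4 = 0: r = r^2 mod 23 = 9^2 = 12
  -> s = B^a = 12

Answer: 12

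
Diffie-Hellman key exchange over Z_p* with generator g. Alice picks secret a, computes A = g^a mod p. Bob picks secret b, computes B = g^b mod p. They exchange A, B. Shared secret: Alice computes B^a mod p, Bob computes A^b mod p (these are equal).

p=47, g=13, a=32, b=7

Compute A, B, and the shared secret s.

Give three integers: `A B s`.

A = 13^32 mod 47  (bits of 32 = 100000)
  bit 0 = 1: r = r^2 * 13 mod 47 = 1^2 * 13 = 1*13 = 13
  bit 1 = 0: r = r^2 mod 47 = 13^2 = 28
  bit 2 = 0: r = r^2 mod 47 = 28^2 = 32
  bit 3 = 0: r = r^2 mod 47 = 32^2 = 37
  bit 4 = 0: r = r^2 mod 47 = 37^2 = 6
  bit 5 = 0: r = r^2 mod 47 = 6^2 = 36
  -> A = 36
B = 13^7 mod 47  (bits of 7 = 111)
  bit 0 = 1: r = r^2 * 13 mod 47 = 1^2 * 13 = 1*13 = 13
  bit 1 = 1: r = r^2 * 13 mod 47 = 13^2 * 13 = 28*13 = 35
  bit 2 = 1: r = r^2 * 13 mod 47 = 35^2 * 13 = 3*13 = 39
  -> B = 39
s = B^a = 39^32 mod 47  (bits of 32 = 100000)
  bit 0 = 1: r = r^2 * 39 mod 47 = 1^2 * 39 = 1*39 = 39
  bit 1 = 0: r = r^2 mod 47 = 39^2 = 17
  bit 2 = 0: r = r^2 mod 47 = 17^2 = 7
  bit 3 = 0: r = r^2 mod 47 = 7^2 = 2
  bit 4 = 0: r = r^2 mod 47 = 2^2 = 4
  bit 5 = 0: r = r^2 mod 47 = 4^2 = 16
  -> s = B^a = 16

Answer: 36 39 16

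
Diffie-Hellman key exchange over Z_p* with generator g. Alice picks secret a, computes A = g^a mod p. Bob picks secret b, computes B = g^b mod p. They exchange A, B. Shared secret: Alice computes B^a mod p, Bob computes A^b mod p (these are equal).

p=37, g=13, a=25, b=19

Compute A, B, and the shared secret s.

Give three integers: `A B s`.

A = 13^25 mod 37  (bits of 25 = 11001)
  bit 0 = 1: r = r^2 * 13 mod 37 = 1^2 * 13 = 1*13 = 13
  bit 1 = 1: r = r^2 * 13 mod 37 = 13^2 * 13 = 21*13 = 14
  bit 2 = 0: r = r^2 mod 37 = 14^2 = 11
  bit 3 = 0: r = r^2 mod 37 = 11^2 = 10
  bit 4 = 1: r = r^2 * 13 mod 37 = 10^2 * 13 = 26*13 = 5
  -> A = 5
B = 13^19 mod 37  (bits of 19 = 10011)
  bit 0 = 1: r = r^2 * 13 mod 37 = 1^2 * 13 = 1*13 = 13
  bit 1 = 0: r = r^2 mod 37 = 13^2 = 21
  bit 2 = 0: r = r^2 mod 37 = 21^2 = 34
  bit 3 = 1: r = r^2 * 13 mod 37 = 34^2 * 13 = 9*13 = 6
  bit 4 = 1: r = r^2 * 13 mod 37 = 6^2 * 13 = 36*13 = 24
  -> B = 24
s = B^a = 24^25 mod 37  (bits of 25 = 11001)
  bit 0 = 1: r = r^2 * 24 mod 37 = 1^2 * 24 = 1*24 = 24
  bit 1 = 1: r = r^2 * 24 mod 37 = 24^2 * 24 = 21*24 = 23
  bit 2 = 0: r = r^2 mod 37 = 23^2 = 11
  bit 3 = 0: r = r^2 mod 37 = 11^2 = 10
  bit 4 = 1: r = r^2 * 24 mod 37 = 10^2 * 24 = 26*24 = 32
  -> s = B^a = 32

Answer: 5 24 32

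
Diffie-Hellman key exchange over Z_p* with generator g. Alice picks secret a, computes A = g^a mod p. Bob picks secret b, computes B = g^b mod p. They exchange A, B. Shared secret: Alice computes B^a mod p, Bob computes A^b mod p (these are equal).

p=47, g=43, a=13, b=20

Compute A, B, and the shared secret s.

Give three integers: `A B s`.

A = 43^13 mod 47  (bits of 13 = 1101)
  bit 0 = 1: r = r^2 * 43 mod 47 = 1^2 * 43 = 1*43 = 43
  bit 1 = 1: r = r^2 * 43 mod 47 = 43^2 * 43 = 16*43 = 30
  bit 2 = 0: r = r^2 mod 47 = 30^2 = 7
  bit 3 = 1: r = r^2 * 43 mod 47 = 7^2 * 43 = 2*43 = 39
  -> A = 39
B = 43^20 mod 47  (bits of 20 = 10100)
  bit 0 = 1: r = r^2 * 43 mod 47 = 1^2 * 43 = 1*43 = 43
  bit 1 = 0: r = r^2 mod 47 = 43^2 = 16
  bit 2 = 1: r = r^2 * 43 mod 47 = 16^2 * 43 = 21*43 = 10
  bit 3 = 0: r = r^2 mod 47 = 10^2 = 6
  bit 4 = 0: r = r^2 mod 47 = 6^2 = 36
  -> B = 36
s = B^a = 36^13 mod 47  (bits of 13 = 1101)
  bit 0 = 1: r = r^2 * 36 mod 47 = 1^2 * 36 = 1*36 = 36
  bit 1 = 1: r = r^2 * 36 mod 47 = 36^2 * 36 = 27*36 = 32
  bit 2 = 0: r = r^2 mod 47 = 32^2 = 37
  bit 3 = 1: r = r^2 * 36 mod 47 = 37^2 * 36 = 6*36 = 28
  -> s = B^a = 28

Answer: 39 36 28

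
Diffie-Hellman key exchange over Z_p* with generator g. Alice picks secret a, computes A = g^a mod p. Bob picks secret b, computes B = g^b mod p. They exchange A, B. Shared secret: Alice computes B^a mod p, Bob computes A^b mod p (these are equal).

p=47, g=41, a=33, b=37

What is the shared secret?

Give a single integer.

A = 41^33 mod 47  (bits of 33 = 100001)
  bit 0 = 1: r = r^2 * 41 mod 47 = 1^2 * 41 = 1*41 = 41
  bit 1 = 0: r = r^2 mod 47 = 41^2 = 36
  bit 2 = 0: r = r^2 mod 47 = 36^2 = 27
  bit 3 = 0: r = r^2 mod 47 = 27^2 = 24
  bit 4 = 0: r = r^2 mod 47 = 24^2 = 12
  bit 5 = 1: r = r^2 * 41 mod 47 = 12^2 * 41 = 3*41 = 29
  -> A = 29
B = 41^37 mod 47  (bits of 37 = 100101)
  bit 0 = 1: r = r^2 * 41 mod 47 = 1^2 * 41 = 1*41 = 41
  bit 1 = 0: r = r^2 mod 47 = 41^2 = 36
  bit 2 = 0: r = r^2 mod 47 = 36^2 = 27
  bit 3 = 1: r = r^2 * 41 mod 47 = 27^2 * 41 = 24*41 = 44
  bit 4 = 0: r = r^2 mod 47 = 44^2 = 9
  bit 5 = 1: r = r^2 * 41 mod 47 = 9^2 * 41 = 34*41 = 31
  -> B = 31
s = B^a = 31^33 mod 47  (bits of 33 = 100001)
  bit 0 = 1: r = r^2 * 31 mod 47 = 1^2 * 31 = 1*31 = 31
  bit 1 = 0: r = r^2 mod 47 = 31^2 = 21
  bit 2 = 0: r = r^2 mod 47 = 21^2 = 18
  bit 3 = 0: r = r^2 mod 47 = 18^2 = 42
  bit 4 = 0: r = r^2 mod 47 = 42^2 = 25
  bit 5 = 1: r = r^2 * 31 mod 47 = 25^2 * 31 = 14*31 = 11
  -> s = B^a = 11

Answer: 11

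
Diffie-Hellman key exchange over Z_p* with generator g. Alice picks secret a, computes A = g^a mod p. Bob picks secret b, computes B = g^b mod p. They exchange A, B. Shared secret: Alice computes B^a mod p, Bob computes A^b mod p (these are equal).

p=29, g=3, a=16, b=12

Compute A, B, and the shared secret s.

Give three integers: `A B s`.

Answer: 20 16 24

Derivation:
A = 3^16 mod 29  (bits of 16 = 10000)
  bit 0 = 1: r = r^2 * 3 mod 29 = 1^2 * 3 = 1*3 = 3
  bit 1 = 0: r = r^2 mod 29 = 3^2 = 9
  bit 2 = 0: r = r^2 mod 29 = 9^2 = 23
  bit 3 = 0: r = r^2 mod 29 = 23^2 = 7
  bit 4 = 0: r = r^2 mod 29 = 7^2 = 20
  -> A = 20
B = 3^12 mod 29  (bits of 12 = 1100)
  bit 0 = 1: r = r^2 * 3 mod 29 = 1^2 * 3 = 1*3 = 3
  bit 1 = 1: r = r^2 * 3 mod 29 = 3^2 * 3 = 9*3 = 27
  bit 2 = 0: r = r^2 mod 29 = 27^2 = 4
  bit 3 = 0: r = r^2 mod 29 = 4^2 = 16
  -> B = 16
s = B^a = 16^16 mod 29  (bits of 16 = 10000)
  bit 0 = 1: r = r^2 * 16 mod 29 = 1^2 * 16 = 1*16 = 16
  bit 1 = 0: r = r^2 mod 29 = 16^2 = 24
  bit 2 = 0: r = r^2 mod 29 = 24^2 = 25
  bit 3 = 0: r = r^2 mod 29 = 25^2 = 16
  bit 4 = 0: r = r^2 mod 29 = 16^2 = 24
  -> s = B^a = 24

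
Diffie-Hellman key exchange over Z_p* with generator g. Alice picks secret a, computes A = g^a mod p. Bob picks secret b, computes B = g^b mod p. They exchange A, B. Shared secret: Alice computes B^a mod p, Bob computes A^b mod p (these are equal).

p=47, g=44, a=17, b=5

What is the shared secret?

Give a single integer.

Answer: 15

Derivation:
A = 44^17 mod 47  (bits of 17 = 10001)
  bit 0 = 1: r = r^2 * 44 mod 47 = 1^2 * 44 = 1*44 = 44
  bit 1 = 0: r = r^2 mod 47 = 44^2 = 9
  bit 2 = 0: r = r^2 mod 47 = 9^2 = 34
  bit 3 = 0: r = r^2 mod 47 = 34^2 = 28
  bit 4 = 1: r = r^2 * 44 mod 47 = 28^2 * 44 = 32*44 = 45
  -> A = 45
B = 44^5 mod 47  (bits of 5 = 101)
  bit 0 = 1: r = r^2 * 44 mod 47 = 1^2 * 44 = 1*44 = 44
  bit 1 = 0: r = r^2 mod 47 = 44^2 = 9
  bit 2 = 1: r = r^2 * 44 mod 47 = 9^2 * 44 = 34*44 = 39
  -> B = 39
s = B^a = 39^17 mod 47  (bits of 17 = 10001)
  bit 0 = 1: r = r^2 * 39 mod 47 = 1^2 * 39 = 1*39 = 39
  bit 1 = 0: r = r^2 mod 47 = 39^2 = 17
  bit 2 = 0: r = r^2 mod 47 = 17^2 = 7
  bit 3 = 0: r = r^2 mod 47 = 7^2 = 2
  bit 4 = 1: r = r^2 * 39 mod 47 = 2^2 * 39 = 4*39 = 15
  -> s = B^a = 15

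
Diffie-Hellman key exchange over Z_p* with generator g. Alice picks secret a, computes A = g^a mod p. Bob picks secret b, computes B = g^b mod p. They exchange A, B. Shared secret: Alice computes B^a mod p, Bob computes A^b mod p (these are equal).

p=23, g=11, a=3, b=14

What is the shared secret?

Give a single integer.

Answer: 4

Derivation:
A = 11^3 mod 23  (bits of 3 = 11)
  bit 0 = 1: r = r^2 * 11 mod 23 = 1^2 * 11 = 1*11 = 11
  bit 1 = 1: r = r^2 * 11 mod 23 = 11^2 * 11 = 6*11 = 20
  -> A = 20
B = 11^14 mod 23  (bits of 14 = 1110)
  bit 0 = 1: r = r^2 * 11 mod 23 = 1^2 * 11 = 1*11 = 11
  bit 1 = 1: r = r^2 * 11 mod 23 = 11^2 * 11 = 6*11 = 20
  bit 2 = 1: r = r^2 * 11 mod 23 = 20^2 * 11 = 9*11 = 7
  bit 3 = 0: r = r^2 mod 23 = 7^2 = 3
  -> B = 3
s = B^a = 3^3 mod 23  (bits of 3 = 11)
  bit 0 = 1: r = r^2 * 3 mod 23 = 1^2 * 3 = 1*3 = 3
  bit 1 = 1: r = r^2 * 3 mod 23 = 3^2 * 3 = 9*3 = 4
  -> s = B^a = 4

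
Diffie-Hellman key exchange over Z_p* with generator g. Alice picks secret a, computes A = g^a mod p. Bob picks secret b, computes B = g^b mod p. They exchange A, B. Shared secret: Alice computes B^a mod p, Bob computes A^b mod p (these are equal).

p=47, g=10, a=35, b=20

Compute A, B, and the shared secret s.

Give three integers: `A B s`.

A = 10^35 mod 47  (bits of 35 = 100011)
  bit 0 = 1: r = r^2 * 10 mod 47 = 1^2 * 10 = 1*10 = 10
  bit 1 = 0: r = r^2 mod 47 = 10^2 = 6
  bit 2 = 0: r = r^2 mod 47 = 6^2 = 36
  bit 3 = 0: r = r^2 mod 47 = 36^2 = 27
  bit 4 = 1: r = r^2 * 10 mod 47 = 27^2 * 10 = 24*10 = 5
  bit 5 = 1: r = r^2 * 10 mod 47 = 5^2 * 10 = 25*10 = 15
  -> A = 15
B = 10^20 mod 47  (bits of 20 = 10100)
  bit 0 = 1: r = r^2 * 10 mod 47 = 1^2 * 10 = 1*10 = 10
  bit 1 = 0: r = r^2 mod 47 = 10^2 = 6
  bit 2 = 1: r = r^2 * 10 mod 47 = 6^2 * 10 = 36*10 = 31
  bit 3 = 0: r = r^2 mod 47 = 31^2 = 21
  bit 4 = 0: r = r^2 mod 47 = 21^2 = 18
  -> B = 18
s = B^a = 18^35 mod 47  (bits of 35 = 100011)
  bit 0 = 1: r = r^2 * 18 mod 47 = 1^2 * 18 = 1*18 = 18
  bit 1 = 0: r = r^2 mod 47 = 18^2 = 42
  bit 2 = 0: r = r^2 mod 47 = 42^2 = 25
  bit 3 = 0: r = r^2 mod 47 = 25^2 = 14
  bit 4 = 1: r = r^2 * 18 mod 47 = 14^2 * 18 = 8*18 = 3
  bit 5 = 1: r = r^2 * 18 mod 47 = 3^2 * 18 = 9*18 = 21
  -> s = B^a = 21

Answer: 15 18 21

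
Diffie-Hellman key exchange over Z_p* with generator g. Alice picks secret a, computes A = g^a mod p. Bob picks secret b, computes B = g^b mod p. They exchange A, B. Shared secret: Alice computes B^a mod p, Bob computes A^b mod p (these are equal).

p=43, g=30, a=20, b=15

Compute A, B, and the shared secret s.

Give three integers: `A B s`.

Answer: 10 8 16

Derivation:
A = 30^20 mod 43  (bits of 20 = 10100)
  bit 0 = 1: r = r^2 * 30 mod 43 = 1^2 * 30 = 1*30 = 30
  bit 1 = 0: r = r^2 mod 43 = 30^2 = 40
  bit 2 = 1: r = r^2 * 30 mod 43 = 40^2 * 30 = 9*30 = 12
  bit 3 = 0: r = r^2 mod 43 = 12^2 = 15
  bit 4 = 0: r = r^2 mod 43 = 15^2 = 10
  -> A = 10
B = 30^15 mod 43  (bits of 15 = 1111)
  bit 0 = 1: r = r^2 * 30 mod 43 = 1^2 * 30 = 1*30 = 30
  bit 1 = 1: r = r^2 * 30 mod 43 = 30^2 * 30 = 40*30 = 39
  bit 2 = 1: r = r^2 * 30 mod 43 = 39^2 * 30 = 16*30 = 7
  bit 3 = 1: r = r^2 * 30 mod 43 = 7^2 * 30 = 6*30 = 8
  -> B = 8
s = B^a = 8^20 mod 43  (bits of 20 = 10100)
  bit 0 = 1: r = r^2 * 8 mod 43 = 1^2 * 8 = 1*8 = 8
  bit 1 = 0: r = r^2 mod 43 = 8^2 = 21
  bit 2 = 1: r = r^2 * 8 mod 43 = 21^2 * 8 = 11*8 = 2
  bit 3 = 0: r = r^2 mod 43 = 2^2 = 4
  bit 4 = 0: r = r^2 mod 43 = 4^2 = 16
  -> s = B^a = 16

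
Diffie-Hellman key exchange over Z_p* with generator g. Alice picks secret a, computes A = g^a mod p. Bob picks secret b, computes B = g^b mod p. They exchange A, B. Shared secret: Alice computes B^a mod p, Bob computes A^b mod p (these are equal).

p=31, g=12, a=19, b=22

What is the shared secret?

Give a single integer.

A = 12^19 mod 31  (bits of 19 = 10011)
  bit 0 = 1: r = r^2 * 12 mod 31 = 1^2 * 12 = 1*12 = 12
  bit 1 = 0: r = r^2 mod 31 = 12^2 = 20
  bit 2 = 0: r = r^2 mod 31 = 20^2 = 28
  bit 3 = 1: r = r^2 * 12 mod 31 = 28^2 * 12 = 9*12 = 15
  bit 4 = 1: r = r^2 * 12 mod 31 = 15^2 * 12 = 8*12 = 3
  -> A = 3
B = 12^22 mod 31  (bits of 22 = 10110)
  bit 0 = 1: r = r^2 * 12 mod 31 = 1^2 * 12 = 1*12 = 12
  bit 1 = 0: r = r^2 mod 31 = 12^2 = 20
  bit 2 = 1: r = r^2 * 12 mod 31 = 20^2 * 12 = 28*12 = 26
  bit 3 = 1: r = r^2 * 12 mod 31 = 26^2 * 12 = 25*12 = 21
  bit 4 = 0: r = r^2 mod 31 = 21^2 = 7
  -> B = 7
s = B^a = 7^19 mod 31  (bits of 19 = 10011)
  bit 0 = 1: r = r^2 * 7 mod 31 = 1^2 * 7 = 1*7 = 7
  bit 1 = 0: r = r^2 mod 31 = 7^2 = 18
  bit 2 = 0: r = r^2 mod 31 = 18^2 = 14
  bit 3 = 1: r = r^2 * 7 mod 31 = 14^2 * 7 = 10*7 = 8
  bit 4 = 1: r = r^2 * 7 mod 31 = 8^2 * 7 = 2*7 = 14
  -> s = B^a = 14

Answer: 14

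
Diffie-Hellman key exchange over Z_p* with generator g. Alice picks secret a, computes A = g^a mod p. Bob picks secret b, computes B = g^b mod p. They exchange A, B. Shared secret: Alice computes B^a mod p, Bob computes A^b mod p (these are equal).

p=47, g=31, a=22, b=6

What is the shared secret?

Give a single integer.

A = 31^22 mod 47  (bits of 22 = 10110)
  bit 0 = 1: r = r^2 * 31 mod 47 = 1^2 * 31 = 1*31 = 31
  bit 1 = 0: r = r^2 mod 47 = 31^2 = 21
  bit 2 = 1: r = r^2 * 31 mod 47 = 21^2 * 31 = 18*31 = 41
  bit 3 = 1: r = r^2 * 31 mod 47 = 41^2 * 31 = 36*31 = 35
  bit 4 = 0: r = r^2 mod 47 = 35^2 = 3
  -> A = 3
B = 31^6 mod 47  (bits of 6 = 110)
  bit 0 = 1: r = r^2 * 31 mod 47 = 1^2 * 31 = 1*31 = 31
  bit 1 = 1: r = r^2 * 31 mod 47 = 31^2 * 31 = 21*31 = 40
  bit 2 = 0: r = r^2 mod 47 = 40^2 = 2
  -> B = 2
s = B^a = 2^22 mod 47  (bits of 22 = 10110)
  bit 0 = 1: r = r^2 * 2 mod 47 = 1^2 * 2 = 1*2 = 2
  bit 1 = 0: r = r^2 mod 47 = 2^2 = 4
  bit 2 = 1: r = r^2 * 2 mod 47 = 4^2 * 2 = 16*2 = 32
  bit 3 = 1: r = r^2 * 2 mod 47 = 32^2 * 2 = 37*2 = 27
  bit 4 = 0: r = r^2 mod 47 = 27^2 = 24
  -> s = B^a = 24

Answer: 24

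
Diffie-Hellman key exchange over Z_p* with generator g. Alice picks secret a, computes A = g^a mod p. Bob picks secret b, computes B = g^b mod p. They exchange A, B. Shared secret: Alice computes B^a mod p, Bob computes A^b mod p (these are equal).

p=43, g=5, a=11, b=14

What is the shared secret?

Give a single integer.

Answer: 6

Derivation:
A = 5^11 mod 43  (bits of 11 = 1011)
  bit 0 = 1: r = r^2 * 5 mod 43 = 1^2 * 5 = 1*5 = 5
  bit 1 = 0: r = r^2 mod 43 = 5^2 = 25
  bit 2 = 1: r = r^2 * 5 mod 43 = 25^2 * 5 = 23*5 = 29
  bit 3 = 1: r = r^2 * 5 mod 43 = 29^2 * 5 = 24*5 = 34
  -> A = 34
B = 5^14 mod 43  (bits of 14 = 1110)
  bit 0 = 1: r = r^2 * 5 mod 43 = 1^2 * 5 = 1*5 = 5
  bit 1 = 1: r = r^2 * 5 mod 43 = 5^2 * 5 = 25*5 = 39
  bit 2 = 1: r = r^2 * 5 mod 43 = 39^2 * 5 = 16*5 = 37
  bit 3 = 0: r = r^2 mod 43 = 37^2 = 36
  -> B = 36
s = B^a = 36^11 mod 43  (bits of 11 = 1011)
  bit 0 = 1: r = r^2 * 36 mod 43 = 1^2 * 36 = 1*36 = 36
  bit 1 = 0: r = r^2 mod 43 = 36^2 = 6
  bit 2 = 1: r = r^2 * 36 mod 43 = 6^2 * 36 = 36*36 = 6
  bit 3 = 1: r = r^2 * 36 mod 43 = 6^2 * 36 = 36*36 = 6
  -> s = B^a = 6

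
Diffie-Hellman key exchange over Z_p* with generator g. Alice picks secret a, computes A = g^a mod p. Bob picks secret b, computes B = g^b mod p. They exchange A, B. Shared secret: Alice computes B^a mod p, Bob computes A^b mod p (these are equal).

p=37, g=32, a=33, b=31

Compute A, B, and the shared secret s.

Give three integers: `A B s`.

A = 32^33 mod 37  (bits of 33 = 100001)
  bit 0 = 1: r = r^2 * 32 mod 37 = 1^2 * 32 = 1*32 = 32
  bit 1 = 0: r = r^2 mod 37 = 32^2 = 25
  bit 2 = 0: r = r^2 mod 37 = 25^2 = 33
  bit 3 = 0: r = r^2 mod 37 = 33^2 = 16
  bit 4 = 0: r = r^2 mod 37 = 16^2 = 34
  bit 5 = 1: r = r^2 * 32 mod 37 = 34^2 * 32 = 9*32 = 29
  -> A = 29
B = 32^31 mod 37  (bits of 31 = 11111)
  bit 0 = 1: r = r^2 * 32 mod 37 = 1^2 * 32 = 1*32 = 32
  bit 1 = 1: r = r^2 * 32 mod 37 = 32^2 * 32 = 25*32 = 23
  bit 2 = 1: r = r^2 * 32 mod 37 = 23^2 * 32 = 11*32 = 19
  bit 3 = 1: r = r^2 * 32 mod 37 = 19^2 * 32 = 28*32 = 8
  bit 4 = 1: r = r^2 * 32 mod 37 = 8^2 * 32 = 27*32 = 13
  -> B = 13
s = B^a = 13^33 mod 37  (bits of 33 = 100001)
  bit 0 = 1: r = r^2 * 13 mod 37 = 1^2 * 13 = 1*13 = 13
  bit 1 = 0: r = r^2 mod 37 = 13^2 = 21
  bit 2 = 0: r = r^2 mod 37 = 21^2 = 34
  bit 3 = 0: r = r^2 mod 37 = 34^2 = 9
  bit 4 = 0: r = r^2 mod 37 = 9^2 = 7
  bit 5 = 1: r = r^2 * 13 mod 37 = 7^2 * 13 = 12*13 = 8
  -> s = B^a = 8

Answer: 29 13 8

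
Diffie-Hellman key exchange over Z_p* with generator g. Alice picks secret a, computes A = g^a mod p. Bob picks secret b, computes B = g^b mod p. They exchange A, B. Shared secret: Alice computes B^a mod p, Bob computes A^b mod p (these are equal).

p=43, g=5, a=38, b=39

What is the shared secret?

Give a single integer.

Answer: 41

Derivation:
A = 5^38 mod 43  (bits of 38 = 100110)
  bit 0 = 1: r = r^2 * 5 mod 43 = 1^2 * 5 = 1*5 = 5
  bit 1 = 0: r = r^2 mod 43 = 5^2 = 25
  bit 2 = 0: r = r^2 mod 43 = 25^2 = 23
  bit 3 = 1: r = r^2 * 5 mod 43 = 23^2 * 5 = 13*5 = 22
  bit 4 = 1: r = r^2 * 5 mod 43 = 22^2 * 5 = 11*5 = 12
  bit 5 = 0: r = r^2 mod 43 = 12^2 = 15
  -> A = 15
B = 5^39 mod 43  (bits of 39 = 100111)
  bit 0 = 1: r = r^2 * 5 mod 43 = 1^2 * 5 = 1*5 = 5
  bit 1 = 0: r = r^2 mod 43 = 5^2 = 25
  bit 2 = 0: r = r^2 mod 43 = 25^2 = 23
  bit 3 = 1: r = r^2 * 5 mod 43 = 23^2 * 5 = 13*5 = 22
  bit 4 = 1: r = r^2 * 5 mod 43 = 22^2 * 5 = 11*5 = 12
  bit 5 = 1: r = r^2 * 5 mod 43 = 12^2 * 5 = 15*5 = 32
  -> B = 32
s = B^a = 32^38 mod 43  (bits of 38 = 100110)
  bit 0 = 1: r = r^2 * 32 mod 43 = 1^2 * 32 = 1*32 = 32
  bit 1 = 0: r = r^2 mod 43 = 32^2 = 35
  bit 2 = 0: r = r^2 mod 43 = 35^2 = 21
  bit 3 = 1: r = r^2 * 32 mod 43 = 21^2 * 32 = 11*32 = 8
  bit 4 = 1: r = r^2 * 32 mod 43 = 8^2 * 32 = 21*32 = 27
  bit 5 = 0: r = r^2 mod 43 = 27^2 = 41
  -> s = B^a = 41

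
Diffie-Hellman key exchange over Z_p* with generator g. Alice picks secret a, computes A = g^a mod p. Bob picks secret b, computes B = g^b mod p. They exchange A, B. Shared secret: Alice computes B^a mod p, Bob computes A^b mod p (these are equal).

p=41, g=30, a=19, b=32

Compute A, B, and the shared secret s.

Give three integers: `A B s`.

A = 30^19 mod 41  (bits of 19 = 10011)
  bit 0 = 1: r = r^2 * 30 mod 41 = 1^2 * 30 = 1*30 = 30
  bit 1 = 0: r = r^2 mod 41 = 30^2 = 39
  bit 2 = 0: r = r^2 mod 41 = 39^2 = 4
  bit 3 = 1: r = r^2 * 30 mod 41 = 4^2 * 30 = 16*30 = 29
  bit 4 = 1: r = r^2 * 30 mod 41 = 29^2 * 30 = 21*30 = 15
  -> A = 15
B = 30^32 mod 41  (bits of 32 = 100000)
  bit 0 = 1: r = r^2 * 30 mod 41 = 1^2 * 30 = 1*30 = 30
  bit 1 = 0: r = r^2 mod 41 = 30^2 = 39
  bit 2 = 0: r = r^2 mod 41 = 39^2 = 4
  bit 3 = 0: r = r^2 mod 41 = 4^2 = 16
  bit 4 = 0: r = r^2 mod 41 = 16^2 = 10
  bit 5 = 0: r = r^2 mod 41 = 10^2 = 18
  -> B = 18
s = B^a = 18^19 mod 41  (bits of 19 = 10011)
  bit 0 = 1: r = r^2 * 18 mod 41 = 1^2 * 18 = 1*18 = 18
  bit 1 = 0: r = r^2 mod 41 = 18^2 = 37
  bit 2 = 0: r = r^2 mod 41 = 37^2 = 16
  bit 3 = 1: r = r^2 * 18 mod 41 = 16^2 * 18 = 10*18 = 16
  bit 4 = 1: r = r^2 * 18 mod 41 = 16^2 * 18 = 10*18 = 16
  -> s = B^a = 16

Answer: 15 18 16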